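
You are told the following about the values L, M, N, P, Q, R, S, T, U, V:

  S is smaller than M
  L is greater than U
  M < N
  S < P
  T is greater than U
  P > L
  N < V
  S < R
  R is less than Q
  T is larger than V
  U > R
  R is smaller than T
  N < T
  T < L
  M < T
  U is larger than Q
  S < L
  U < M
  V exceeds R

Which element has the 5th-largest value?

N

Chaining the given pairs: S < R < Q < U < M < N < V < T < L < P.
Counting 5 from the largest end gives N.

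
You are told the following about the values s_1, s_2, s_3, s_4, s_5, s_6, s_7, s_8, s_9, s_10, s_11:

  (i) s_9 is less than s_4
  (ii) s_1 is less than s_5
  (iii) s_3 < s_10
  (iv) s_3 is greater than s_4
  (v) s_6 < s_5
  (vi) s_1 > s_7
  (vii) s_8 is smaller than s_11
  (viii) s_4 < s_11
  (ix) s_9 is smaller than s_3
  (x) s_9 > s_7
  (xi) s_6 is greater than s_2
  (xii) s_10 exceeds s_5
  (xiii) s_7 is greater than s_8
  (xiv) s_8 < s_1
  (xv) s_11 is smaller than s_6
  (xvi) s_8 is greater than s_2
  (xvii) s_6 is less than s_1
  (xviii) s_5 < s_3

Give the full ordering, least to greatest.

The consecutive links are each given: s_2 < s_8; s_8 < s_7; s_7 < s_9; s_9 < s_4; s_4 < s_11; s_11 < s_6; s_6 < s_1; s_1 < s_5; s_5 < s_3; s_3 < s_10.

s_2 < s_8 < s_7 < s_9 < s_4 < s_11 < s_6 < s_1 < s_5 < s_3 < s_10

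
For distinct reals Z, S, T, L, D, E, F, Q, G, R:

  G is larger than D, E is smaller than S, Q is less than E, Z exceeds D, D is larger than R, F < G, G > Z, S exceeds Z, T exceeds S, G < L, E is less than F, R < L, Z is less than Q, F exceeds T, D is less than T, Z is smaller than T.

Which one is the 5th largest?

S

Chaining the given pairs: R < D < Z < Q < E < S < T < F < G < L.
Counting 5 from the largest end gives S.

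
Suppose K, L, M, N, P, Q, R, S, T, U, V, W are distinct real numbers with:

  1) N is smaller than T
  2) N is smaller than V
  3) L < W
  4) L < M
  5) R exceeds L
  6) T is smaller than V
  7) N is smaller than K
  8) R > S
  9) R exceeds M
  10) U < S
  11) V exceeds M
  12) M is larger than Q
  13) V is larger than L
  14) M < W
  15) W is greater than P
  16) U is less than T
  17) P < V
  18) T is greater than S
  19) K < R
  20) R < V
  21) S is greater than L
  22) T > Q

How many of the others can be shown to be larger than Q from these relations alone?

5

The elements the relations force above Q are M, T, W, R, V — no chain reaches any other.
That is 5.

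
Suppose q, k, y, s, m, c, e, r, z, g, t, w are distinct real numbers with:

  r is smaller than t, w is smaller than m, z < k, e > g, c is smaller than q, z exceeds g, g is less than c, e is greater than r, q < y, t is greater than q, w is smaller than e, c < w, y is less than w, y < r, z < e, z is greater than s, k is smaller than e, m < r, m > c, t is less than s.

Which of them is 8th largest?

w

Chaining the given pairs: g < c < q < y < w < m < r < t < s < z < k < e.
The 8th largest is w.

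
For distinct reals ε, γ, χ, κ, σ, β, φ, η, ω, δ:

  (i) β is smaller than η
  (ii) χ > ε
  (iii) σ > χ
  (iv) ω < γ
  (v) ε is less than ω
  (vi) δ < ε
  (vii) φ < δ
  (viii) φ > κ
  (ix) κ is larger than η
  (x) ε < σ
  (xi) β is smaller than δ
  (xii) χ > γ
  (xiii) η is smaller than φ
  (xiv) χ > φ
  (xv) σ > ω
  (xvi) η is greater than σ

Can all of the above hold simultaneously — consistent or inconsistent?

We have σ < η stated directly, yet also η < κ < φ < δ < ε < ω < γ < χ < σ by chaining the others — so η < σ. Contradiction.

inconsistent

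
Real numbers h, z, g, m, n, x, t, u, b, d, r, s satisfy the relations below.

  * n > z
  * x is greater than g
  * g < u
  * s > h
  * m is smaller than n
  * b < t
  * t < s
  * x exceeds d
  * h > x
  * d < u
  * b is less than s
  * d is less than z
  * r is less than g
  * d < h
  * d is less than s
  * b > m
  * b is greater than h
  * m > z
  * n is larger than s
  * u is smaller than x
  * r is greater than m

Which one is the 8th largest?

Chaining the given pairs: d < z < m < r < g < u < x < h < b < t < s < n.
Counting 8 from the largest end gives g.

g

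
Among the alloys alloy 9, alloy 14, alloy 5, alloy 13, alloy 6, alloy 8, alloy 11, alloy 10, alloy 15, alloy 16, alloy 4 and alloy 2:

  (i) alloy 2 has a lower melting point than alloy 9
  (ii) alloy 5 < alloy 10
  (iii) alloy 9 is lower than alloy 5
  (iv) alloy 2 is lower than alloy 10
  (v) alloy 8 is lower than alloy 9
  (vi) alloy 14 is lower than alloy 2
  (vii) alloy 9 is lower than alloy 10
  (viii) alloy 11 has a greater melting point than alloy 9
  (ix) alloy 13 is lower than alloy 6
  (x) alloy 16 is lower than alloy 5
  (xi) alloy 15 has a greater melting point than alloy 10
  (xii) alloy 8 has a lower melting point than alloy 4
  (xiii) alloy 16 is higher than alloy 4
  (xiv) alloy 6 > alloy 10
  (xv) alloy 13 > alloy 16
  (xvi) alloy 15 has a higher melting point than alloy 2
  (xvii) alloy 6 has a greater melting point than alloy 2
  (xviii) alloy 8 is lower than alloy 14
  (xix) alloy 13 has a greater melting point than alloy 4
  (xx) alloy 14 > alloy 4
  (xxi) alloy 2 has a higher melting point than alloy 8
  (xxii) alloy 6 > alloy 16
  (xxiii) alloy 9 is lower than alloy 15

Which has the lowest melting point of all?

alloy 8

alloy 4 is not least since alloy 8 < alloy 4; alloy 14 is not least since alloy 8 < alloy 14; alloy 16 is not least since alloy 4 < alloy 16; alloy 2 is not least since alloy 14 < alloy 2; alloy 13 is not least since alloy 4 < alloy 13; alloy 9 is not least since alloy 2 < alloy 9; alloy 5 is not least since alloy 16 < alloy 5; alloy 10 is not least since alloy 9 < alloy 10; alloy 15 is not least since alloy 2 < alloy 15; alloy 6 is not least since alloy 16 < alloy 6; alloy 11 is not least since alloy 9 < alloy 11.
Only alloy 8 has nothing below it, so alloy 8 is the lowest melting point.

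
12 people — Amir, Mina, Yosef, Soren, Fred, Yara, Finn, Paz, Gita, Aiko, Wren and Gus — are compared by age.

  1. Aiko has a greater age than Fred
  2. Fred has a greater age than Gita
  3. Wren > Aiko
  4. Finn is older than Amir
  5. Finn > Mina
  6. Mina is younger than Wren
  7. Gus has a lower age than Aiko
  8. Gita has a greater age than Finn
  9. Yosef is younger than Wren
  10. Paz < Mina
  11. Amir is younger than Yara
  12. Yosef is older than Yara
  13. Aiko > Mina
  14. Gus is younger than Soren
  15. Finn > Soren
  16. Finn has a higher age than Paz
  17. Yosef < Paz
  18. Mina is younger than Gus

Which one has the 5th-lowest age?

Chaining the given pairs: Amir < Yara < Yosef < Paz < Mina < Gus < Soren < Finn < Gita < Fred < Aiko < Wren.
Counting 5 from the smallest end gives Mina.

Mina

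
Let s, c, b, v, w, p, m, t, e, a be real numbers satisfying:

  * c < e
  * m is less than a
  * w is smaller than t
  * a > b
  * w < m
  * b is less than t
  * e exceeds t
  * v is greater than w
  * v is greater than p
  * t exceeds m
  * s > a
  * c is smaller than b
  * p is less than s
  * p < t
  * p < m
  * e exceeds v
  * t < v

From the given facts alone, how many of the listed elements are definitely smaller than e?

The elements the relations force below e are c, w, p, b, m, t, v — no chain reaches any other.
That is 7.

7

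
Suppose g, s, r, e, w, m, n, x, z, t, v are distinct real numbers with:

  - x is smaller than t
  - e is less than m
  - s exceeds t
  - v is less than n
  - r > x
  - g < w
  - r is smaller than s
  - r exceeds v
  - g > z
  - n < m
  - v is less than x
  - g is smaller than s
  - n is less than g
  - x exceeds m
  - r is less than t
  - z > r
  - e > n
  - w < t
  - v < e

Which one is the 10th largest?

n

Piecing the relations together gives one ordering: v < n < e < m < x < r < z < g < w < t < s.
The 10th largest is n.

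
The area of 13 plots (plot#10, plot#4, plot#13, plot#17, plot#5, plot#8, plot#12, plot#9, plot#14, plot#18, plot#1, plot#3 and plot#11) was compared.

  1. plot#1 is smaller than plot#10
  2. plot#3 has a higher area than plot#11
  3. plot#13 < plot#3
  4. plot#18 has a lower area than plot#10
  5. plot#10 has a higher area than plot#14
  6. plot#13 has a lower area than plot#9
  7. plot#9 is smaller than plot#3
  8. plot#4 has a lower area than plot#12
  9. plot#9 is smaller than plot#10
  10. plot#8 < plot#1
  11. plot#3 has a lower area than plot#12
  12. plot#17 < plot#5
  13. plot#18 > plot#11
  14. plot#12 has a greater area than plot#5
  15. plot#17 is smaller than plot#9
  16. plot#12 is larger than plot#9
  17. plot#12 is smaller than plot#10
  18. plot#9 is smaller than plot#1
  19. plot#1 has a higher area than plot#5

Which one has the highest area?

plot#10

plot#8 is not greatest since plot#8 < plot#1; plot#11 is not greatest since plot#11 < plot#3; plot#4 is not greatest since plot#4 < plot#12; plot#17 is not greatest since plot#17 < plot#9; plot#18 is not greatest since plot#18 < plot#10; plot#14 is not greatest since plot#14 < plot#10; plot#13 is not greatest since plot#13 < plot#3; plot#9 is not greatest since plot#9 < plot#12; plot#3 is not greatest since plot#3 < plot#12; plot#5 is not greatest since plot#5 < plot#1; plot#12 is not greatest since plot#12 < plot#10; plot#1 is not greatest since plot#1 < plot#10.
Only plot#10 has nothing above it, so plot#10 is the highest area.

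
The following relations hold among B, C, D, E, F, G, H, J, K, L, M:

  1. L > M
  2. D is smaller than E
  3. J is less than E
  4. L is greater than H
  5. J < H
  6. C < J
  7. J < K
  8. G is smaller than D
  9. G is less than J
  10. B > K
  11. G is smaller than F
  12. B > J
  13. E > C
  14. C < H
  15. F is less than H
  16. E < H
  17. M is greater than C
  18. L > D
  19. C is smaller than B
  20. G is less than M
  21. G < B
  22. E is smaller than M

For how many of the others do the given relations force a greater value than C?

7

Directly above C: J, E, M, B, H.
One step further: K, L (7 so far).
No other element is forced above C by the given relations, so the count is 7.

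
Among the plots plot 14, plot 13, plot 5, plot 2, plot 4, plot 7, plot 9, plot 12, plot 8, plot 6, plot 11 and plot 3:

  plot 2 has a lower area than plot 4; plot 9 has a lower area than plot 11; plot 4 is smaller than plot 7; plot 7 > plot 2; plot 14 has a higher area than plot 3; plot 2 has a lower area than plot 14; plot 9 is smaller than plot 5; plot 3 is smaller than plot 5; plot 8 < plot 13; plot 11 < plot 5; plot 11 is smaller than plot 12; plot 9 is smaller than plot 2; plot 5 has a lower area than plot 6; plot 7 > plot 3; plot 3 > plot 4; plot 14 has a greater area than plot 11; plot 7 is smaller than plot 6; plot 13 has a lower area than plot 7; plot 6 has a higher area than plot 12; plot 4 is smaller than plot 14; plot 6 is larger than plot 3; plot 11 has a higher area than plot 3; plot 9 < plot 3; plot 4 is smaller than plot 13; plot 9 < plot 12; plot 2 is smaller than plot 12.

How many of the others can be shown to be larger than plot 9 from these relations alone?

10

From plot 9 the given relations immediately reach plot 2, plot 3, plot 11, plot 12, plot 5.
From those, plot 4, plot 14, plot 7, plot 6 — 9 in total.
From those, plot 13 — 10 in total.
Nothing else is reachable above plot 9; 10 in all.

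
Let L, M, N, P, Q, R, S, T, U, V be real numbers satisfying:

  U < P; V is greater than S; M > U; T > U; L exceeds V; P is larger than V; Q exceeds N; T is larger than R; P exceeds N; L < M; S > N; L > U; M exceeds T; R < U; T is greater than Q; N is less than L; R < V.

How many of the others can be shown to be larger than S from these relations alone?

The elements the relations force above S are V, L, M, P — no chain reaches any other.
That is 4.

4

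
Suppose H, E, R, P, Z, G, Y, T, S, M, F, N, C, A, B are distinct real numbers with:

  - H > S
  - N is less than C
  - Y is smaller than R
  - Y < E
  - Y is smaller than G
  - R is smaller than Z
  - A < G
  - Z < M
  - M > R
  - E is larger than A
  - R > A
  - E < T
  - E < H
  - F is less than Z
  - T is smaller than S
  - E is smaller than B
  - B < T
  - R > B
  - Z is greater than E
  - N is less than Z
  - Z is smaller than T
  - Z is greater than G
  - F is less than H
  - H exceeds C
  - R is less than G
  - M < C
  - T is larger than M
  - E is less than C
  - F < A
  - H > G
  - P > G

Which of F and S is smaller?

F < A and A < E give F < E.
Then E < B extends the chain to B.
Then B < R extends the chain to R.
With R < G: F < A < E < B < R < G.
With G < Z: F < A < E < B < R < G < Z.
With Z < M: F < A < E < B < R < G < Z < M.
Then M < T extends the chain to T.
Then T < S extends the chain to S.
So F < S; F is the smaller of the two.

F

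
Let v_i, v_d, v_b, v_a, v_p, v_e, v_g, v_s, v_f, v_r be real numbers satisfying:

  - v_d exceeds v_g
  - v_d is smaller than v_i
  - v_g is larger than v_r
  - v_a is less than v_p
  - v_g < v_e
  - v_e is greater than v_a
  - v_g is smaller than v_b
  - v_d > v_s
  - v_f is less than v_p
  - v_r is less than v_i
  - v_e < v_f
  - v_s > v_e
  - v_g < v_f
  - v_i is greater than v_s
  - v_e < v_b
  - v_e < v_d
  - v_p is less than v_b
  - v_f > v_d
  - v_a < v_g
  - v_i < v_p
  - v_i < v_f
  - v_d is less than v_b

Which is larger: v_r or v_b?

The relevant relations are v_r < v_g; v_g < v_e; v_e < v_s; v_s < v_d; v_d < v_i; v_i < v_f; v_f < v_p; v_p < v_b.
Chaining these gives v_r < v_g < v_e < v_s < v_d < v_i < v_f < v_p < v_b.
So v_r < v_b; v_b is the larger of the two.

v_b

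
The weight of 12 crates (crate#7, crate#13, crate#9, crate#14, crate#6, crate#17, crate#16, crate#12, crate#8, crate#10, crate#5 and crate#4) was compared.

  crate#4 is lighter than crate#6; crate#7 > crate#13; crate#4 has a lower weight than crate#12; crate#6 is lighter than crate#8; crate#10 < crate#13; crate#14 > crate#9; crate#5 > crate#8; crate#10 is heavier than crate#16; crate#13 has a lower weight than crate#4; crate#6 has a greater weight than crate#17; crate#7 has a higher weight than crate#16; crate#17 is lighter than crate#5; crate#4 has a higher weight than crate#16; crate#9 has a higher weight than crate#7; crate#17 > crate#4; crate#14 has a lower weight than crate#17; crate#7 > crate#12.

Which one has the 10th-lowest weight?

The consecutive relations fix a unique order: crate#16 < crate#10 < crate#13 < crate#4 < crate#12 < crate#7 < crate#9 < crate#14 < crate#17 < crate#6 < crate#8 < crate#5.
Counting 10 from the smallest end gives crate#6.

crate#6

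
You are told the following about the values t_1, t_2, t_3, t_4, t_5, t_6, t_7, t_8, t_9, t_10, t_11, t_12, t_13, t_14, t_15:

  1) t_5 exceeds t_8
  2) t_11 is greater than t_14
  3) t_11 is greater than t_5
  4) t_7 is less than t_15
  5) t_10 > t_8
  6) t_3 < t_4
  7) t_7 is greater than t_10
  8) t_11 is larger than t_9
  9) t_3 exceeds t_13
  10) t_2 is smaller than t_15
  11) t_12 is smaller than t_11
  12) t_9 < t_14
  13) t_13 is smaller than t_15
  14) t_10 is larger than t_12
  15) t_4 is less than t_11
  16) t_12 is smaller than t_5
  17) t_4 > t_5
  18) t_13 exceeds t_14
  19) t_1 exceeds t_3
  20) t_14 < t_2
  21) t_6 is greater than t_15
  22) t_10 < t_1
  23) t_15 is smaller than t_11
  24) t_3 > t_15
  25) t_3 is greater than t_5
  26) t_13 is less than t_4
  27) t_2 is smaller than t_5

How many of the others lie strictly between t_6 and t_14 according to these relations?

3

Chaining upward from t_14 reaches: t_13, t_2, t_5, t_15, t_3, t_1, t_4, t_11.
Chaining downward from t_6 reaches: t_8, t_9, t_12, t_10, t_13, t_7, t_2, t_15.
Strictly between t_14 and t_6 are those in both lists: t_13, t_2, t_15 — 3 elements.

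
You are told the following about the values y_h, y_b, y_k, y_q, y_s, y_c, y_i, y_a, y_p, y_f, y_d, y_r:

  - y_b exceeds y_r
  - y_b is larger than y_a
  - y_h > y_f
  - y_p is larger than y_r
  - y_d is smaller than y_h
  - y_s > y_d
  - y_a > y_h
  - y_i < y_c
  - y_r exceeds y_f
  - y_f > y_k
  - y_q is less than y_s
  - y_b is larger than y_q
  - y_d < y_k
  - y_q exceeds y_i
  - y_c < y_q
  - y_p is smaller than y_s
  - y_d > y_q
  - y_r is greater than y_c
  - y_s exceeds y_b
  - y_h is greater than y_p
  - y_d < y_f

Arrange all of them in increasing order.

y_i < y_c < y_q < y_d < y_k < y_f < y_r < y_p < y_h < y_a < y_b < y_s

Nothing is placed below y_i, so it is least; from there y_i < y_c; y_c < y_q; y_q < y_d; y_d < y_k; y_k < y_f; y_f < y_r; y_r < y_p; y_p < y_h; y_h < y_a; y_a < y_b; y_b < y_s, each given directly.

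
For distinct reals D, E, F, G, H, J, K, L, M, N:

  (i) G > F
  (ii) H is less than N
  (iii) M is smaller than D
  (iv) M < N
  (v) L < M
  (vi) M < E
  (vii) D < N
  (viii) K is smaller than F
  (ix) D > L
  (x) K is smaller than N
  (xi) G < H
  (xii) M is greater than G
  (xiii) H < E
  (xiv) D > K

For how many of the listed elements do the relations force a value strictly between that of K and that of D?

Chaining upward from K reaches: F, G, M, H, N, E.
Chaining downward from D reaches: F, G, L, M.
Strictly between K and D are those in both lists: F, G, M — 3 elements.

3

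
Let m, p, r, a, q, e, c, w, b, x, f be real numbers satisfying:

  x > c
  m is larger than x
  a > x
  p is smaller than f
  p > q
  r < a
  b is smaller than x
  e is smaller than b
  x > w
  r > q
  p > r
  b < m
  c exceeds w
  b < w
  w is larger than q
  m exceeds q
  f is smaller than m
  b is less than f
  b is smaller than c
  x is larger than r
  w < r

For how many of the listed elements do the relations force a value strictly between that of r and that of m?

3

The relations place r below m. An element lies strictly between them when it is forced above r and also forced below m.
Above r: {p, x, a, f}. Below m: {q, e, b, w, c, p, x, f}.
Intersection: {p, x, f} — 3.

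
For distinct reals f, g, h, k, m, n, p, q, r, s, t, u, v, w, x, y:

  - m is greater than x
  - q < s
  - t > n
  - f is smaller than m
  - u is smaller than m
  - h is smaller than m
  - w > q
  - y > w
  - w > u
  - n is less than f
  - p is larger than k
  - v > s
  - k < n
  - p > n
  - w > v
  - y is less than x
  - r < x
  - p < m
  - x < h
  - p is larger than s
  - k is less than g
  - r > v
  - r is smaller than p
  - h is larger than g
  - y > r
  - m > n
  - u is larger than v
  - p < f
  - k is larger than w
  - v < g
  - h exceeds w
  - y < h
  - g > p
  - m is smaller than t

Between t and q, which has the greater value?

q < s < v < u < w < k < p < g < h < m < t, by transitivity through s, v, u, w, k, p, g, h, m.
So q < t; t is the larger of the two.

t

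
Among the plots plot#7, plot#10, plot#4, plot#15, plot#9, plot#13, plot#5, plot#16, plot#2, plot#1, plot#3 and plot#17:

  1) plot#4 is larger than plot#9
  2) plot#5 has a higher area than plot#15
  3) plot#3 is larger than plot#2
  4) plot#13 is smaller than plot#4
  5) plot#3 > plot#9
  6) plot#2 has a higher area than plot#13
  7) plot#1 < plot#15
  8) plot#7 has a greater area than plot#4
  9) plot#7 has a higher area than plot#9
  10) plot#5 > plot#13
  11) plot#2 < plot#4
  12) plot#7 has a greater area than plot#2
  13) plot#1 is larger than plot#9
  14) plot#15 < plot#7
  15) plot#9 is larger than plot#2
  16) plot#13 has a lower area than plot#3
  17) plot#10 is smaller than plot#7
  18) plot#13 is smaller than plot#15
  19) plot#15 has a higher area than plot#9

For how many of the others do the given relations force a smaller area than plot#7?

The elements the relations force below plot#7 are plot#13, plot#2, plot#9, plot#4, plot#10, plot#1, plot#15 — no chain reaches any other.
That is 7.

7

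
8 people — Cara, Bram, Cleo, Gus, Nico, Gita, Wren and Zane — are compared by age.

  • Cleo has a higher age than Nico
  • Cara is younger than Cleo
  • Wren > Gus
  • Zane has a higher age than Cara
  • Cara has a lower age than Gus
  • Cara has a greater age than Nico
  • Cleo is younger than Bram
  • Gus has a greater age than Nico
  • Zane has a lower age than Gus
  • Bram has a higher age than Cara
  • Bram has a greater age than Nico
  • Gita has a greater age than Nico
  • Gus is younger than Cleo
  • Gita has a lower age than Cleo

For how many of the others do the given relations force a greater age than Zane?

Directly above Zane: Gus.
One step further: Cleo, Wren (3 so far).
One step further: Bram (4 so far).
Nothing else is reachable above Zane; 4 in all.

4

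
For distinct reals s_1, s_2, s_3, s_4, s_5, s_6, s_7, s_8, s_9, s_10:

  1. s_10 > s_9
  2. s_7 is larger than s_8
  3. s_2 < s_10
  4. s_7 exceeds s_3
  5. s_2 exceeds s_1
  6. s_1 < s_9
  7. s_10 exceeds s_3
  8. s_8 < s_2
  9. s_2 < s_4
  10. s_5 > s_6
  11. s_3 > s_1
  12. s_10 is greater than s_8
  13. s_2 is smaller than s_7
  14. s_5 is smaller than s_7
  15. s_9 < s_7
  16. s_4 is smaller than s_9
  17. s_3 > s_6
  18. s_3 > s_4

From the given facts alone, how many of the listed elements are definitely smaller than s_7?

Directly below s_7: s_8, s_2, s_3, s_9, s_5.
One step further: s_1, s_4, s_6 (8 so far).
No other element is forced below s_7 by the given relations, so the count is 8.

8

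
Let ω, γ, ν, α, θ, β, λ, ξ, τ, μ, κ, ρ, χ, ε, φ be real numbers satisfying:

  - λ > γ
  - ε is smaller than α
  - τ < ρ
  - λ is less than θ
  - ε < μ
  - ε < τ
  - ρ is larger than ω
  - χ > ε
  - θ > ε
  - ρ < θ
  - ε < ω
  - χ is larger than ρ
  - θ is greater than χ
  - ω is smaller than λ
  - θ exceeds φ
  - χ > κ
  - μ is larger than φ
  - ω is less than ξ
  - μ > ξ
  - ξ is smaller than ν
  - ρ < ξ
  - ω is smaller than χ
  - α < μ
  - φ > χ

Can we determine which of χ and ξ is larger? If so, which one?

undetermined

Following every chain through ξ: above ξ we get ν, μ; below ξ we get ε, τ, ω, ρ.
χ is not reached, and no chain runs the other way from χ to ξ.
So the given relations leave the order of ξ and χ undetermined.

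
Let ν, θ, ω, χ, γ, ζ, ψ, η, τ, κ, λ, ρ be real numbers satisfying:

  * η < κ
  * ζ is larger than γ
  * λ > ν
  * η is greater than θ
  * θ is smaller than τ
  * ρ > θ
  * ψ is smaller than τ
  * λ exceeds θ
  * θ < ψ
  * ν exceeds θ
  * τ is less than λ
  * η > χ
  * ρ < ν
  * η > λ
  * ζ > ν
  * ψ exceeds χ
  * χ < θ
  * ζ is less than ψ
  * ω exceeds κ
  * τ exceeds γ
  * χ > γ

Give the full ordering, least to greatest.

The consecutive links are each given: γ < χ; χ < θ; θ < ρ; ρ < ν; ν < ζ; ζ < ψ; ψ < τ; τ < λ; λ < η; η < κ; κ < ω.

γ < χ < θ < ρ < ν < ζ < ψ < τ < λ < η < κ < ω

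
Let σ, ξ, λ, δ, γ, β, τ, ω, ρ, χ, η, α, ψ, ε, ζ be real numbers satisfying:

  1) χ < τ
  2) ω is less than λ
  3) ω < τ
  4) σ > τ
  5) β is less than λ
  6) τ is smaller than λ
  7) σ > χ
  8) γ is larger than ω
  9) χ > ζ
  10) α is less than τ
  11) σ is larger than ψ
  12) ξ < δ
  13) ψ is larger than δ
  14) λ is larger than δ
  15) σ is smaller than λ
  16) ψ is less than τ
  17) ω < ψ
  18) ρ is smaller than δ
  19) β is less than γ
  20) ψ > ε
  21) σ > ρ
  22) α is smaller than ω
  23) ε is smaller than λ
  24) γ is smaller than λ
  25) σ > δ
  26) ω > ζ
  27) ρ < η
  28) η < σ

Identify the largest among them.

λ

Chaining downward from λ: directly below it, ε, ω, β, γ, δ, τ, σ; then ρ, ξ, ζ, η, α, ψ, χ.
That covers every other element, and nothing is given above λ, so λ is the largest.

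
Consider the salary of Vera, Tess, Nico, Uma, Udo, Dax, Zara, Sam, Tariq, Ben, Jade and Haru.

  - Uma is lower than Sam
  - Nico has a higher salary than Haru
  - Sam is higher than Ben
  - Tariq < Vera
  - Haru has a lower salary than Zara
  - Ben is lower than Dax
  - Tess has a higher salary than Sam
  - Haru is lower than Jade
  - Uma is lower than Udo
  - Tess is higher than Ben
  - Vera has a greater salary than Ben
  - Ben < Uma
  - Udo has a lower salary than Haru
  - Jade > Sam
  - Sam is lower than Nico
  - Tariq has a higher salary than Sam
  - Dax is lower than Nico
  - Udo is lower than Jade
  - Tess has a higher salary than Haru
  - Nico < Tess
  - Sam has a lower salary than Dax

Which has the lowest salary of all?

Chaining upward from Ben: directly above it, Uma, Sam, Dax, Vera, Tess; then Tariq, Udo, Nico, Jade; then Haru; then Zara.
That covers every other element, and nothing is given below Ben, so Ben is the lowest salary.

Ben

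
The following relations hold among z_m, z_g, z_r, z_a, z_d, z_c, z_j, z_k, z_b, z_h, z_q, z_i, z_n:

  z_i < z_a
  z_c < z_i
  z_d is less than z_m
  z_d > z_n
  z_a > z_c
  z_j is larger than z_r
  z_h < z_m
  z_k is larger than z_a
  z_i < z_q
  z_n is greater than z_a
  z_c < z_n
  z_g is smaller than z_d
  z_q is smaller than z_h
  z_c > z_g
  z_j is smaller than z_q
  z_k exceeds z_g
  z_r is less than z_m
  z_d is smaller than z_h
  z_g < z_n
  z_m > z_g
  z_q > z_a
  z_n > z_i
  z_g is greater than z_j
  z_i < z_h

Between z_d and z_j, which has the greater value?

z_d

Following the relations from z_j: z_j < z_g < z_c < z_i < z_a < z_n < z_d.
So z_j < z_d; z_d is the larger of the two.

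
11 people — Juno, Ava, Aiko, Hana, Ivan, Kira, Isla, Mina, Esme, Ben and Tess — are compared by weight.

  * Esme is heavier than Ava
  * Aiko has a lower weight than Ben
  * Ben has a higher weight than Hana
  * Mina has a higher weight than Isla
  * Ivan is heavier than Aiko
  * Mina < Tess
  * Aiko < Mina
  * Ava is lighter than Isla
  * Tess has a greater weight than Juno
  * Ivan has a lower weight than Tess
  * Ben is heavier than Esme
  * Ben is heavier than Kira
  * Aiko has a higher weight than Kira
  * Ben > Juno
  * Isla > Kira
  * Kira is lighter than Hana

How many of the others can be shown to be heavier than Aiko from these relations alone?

Directly above Aiko: Ivan, Ben, Mina.
One step further: Tess (4 so far).
No other element is forced above Aiko by the given relations, so the count is 4.

4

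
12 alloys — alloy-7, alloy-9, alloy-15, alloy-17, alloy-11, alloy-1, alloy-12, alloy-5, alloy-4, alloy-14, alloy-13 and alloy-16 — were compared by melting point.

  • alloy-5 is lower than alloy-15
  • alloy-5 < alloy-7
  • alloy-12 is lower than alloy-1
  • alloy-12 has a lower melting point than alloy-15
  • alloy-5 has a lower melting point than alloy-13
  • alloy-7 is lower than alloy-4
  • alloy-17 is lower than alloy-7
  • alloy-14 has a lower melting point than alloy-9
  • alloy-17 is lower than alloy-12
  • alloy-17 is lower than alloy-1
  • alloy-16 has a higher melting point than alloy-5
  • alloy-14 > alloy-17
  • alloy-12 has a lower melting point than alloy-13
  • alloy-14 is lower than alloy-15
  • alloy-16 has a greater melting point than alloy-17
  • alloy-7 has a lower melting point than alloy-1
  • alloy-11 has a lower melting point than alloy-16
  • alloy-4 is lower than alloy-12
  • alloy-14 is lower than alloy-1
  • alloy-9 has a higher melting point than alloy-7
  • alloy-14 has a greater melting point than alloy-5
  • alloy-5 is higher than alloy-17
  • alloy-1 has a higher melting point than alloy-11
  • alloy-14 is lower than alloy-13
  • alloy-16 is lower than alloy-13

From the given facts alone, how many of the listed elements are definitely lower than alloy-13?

8

Directly below alloy-13: alloy-5, alloy-14, alloy-16, alloy-12.
One step further: alloy-17, alloy-11, alloy-4 (7 so far).
One step further: alloy-7 (8 so far).
No other element is forced below alloy-13 by the given relations, so the count is 8.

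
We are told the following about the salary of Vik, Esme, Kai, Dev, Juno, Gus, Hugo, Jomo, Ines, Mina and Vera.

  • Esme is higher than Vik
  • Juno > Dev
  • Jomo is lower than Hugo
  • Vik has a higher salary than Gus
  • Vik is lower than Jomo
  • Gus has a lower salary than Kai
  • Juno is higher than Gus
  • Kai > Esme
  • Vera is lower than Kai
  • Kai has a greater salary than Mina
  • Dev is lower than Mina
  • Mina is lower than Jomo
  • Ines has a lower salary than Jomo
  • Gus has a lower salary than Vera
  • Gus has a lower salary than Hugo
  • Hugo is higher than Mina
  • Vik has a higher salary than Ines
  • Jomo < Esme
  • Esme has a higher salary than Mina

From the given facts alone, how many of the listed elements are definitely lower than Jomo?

5

From Jomo the given relations immediately reach Ines, Mina, Vik.
From those, Dev, Gus — 5 in total.
No other element is forced below Jomo by the given relations, so the count is 5.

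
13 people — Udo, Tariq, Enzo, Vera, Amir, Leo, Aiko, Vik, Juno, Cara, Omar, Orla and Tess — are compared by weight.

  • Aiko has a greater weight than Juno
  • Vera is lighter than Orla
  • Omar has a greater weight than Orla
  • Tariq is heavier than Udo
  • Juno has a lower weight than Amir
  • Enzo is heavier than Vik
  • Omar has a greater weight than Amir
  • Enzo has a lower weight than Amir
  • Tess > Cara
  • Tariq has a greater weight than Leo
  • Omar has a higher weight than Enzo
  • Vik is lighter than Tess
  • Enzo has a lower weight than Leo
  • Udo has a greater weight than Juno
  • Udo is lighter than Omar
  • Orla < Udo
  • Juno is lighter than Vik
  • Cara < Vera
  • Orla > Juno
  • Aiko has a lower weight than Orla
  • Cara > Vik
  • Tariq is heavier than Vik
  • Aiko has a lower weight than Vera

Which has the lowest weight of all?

Chaining upward from Juno: directly above it, Vik, Aiko, Orla, Udo, Amir; then Enzo, Cara, Vera, Tariq, Tess, Omar; then Leo.
That covers every other element, and nothing is given below Juno, so Juno is the lowest weight.

Juno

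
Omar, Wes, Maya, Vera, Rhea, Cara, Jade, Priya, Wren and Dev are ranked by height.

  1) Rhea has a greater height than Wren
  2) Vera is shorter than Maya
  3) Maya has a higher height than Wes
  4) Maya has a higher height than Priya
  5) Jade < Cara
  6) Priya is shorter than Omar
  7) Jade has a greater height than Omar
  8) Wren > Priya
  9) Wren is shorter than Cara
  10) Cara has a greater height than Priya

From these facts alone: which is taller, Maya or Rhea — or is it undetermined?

Following every chain through Maya: below Maya we get Priya, Wes, Vera.
Rhea is not reached, and no chain runs the other way from Rhea to Maya.
So the given relations leave the order of Maya and Rhea undetermined.

undetermined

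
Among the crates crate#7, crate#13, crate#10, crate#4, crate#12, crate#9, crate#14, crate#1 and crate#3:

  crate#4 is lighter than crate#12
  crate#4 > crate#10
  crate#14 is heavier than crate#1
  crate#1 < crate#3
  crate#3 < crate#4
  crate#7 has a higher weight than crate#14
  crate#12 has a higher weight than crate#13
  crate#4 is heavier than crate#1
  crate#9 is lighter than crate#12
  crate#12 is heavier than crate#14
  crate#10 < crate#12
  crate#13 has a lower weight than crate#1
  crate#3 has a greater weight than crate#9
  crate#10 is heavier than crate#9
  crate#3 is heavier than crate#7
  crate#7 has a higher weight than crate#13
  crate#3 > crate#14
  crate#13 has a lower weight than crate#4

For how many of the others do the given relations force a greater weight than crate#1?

5

From crate#1 the given relations immediately reach crate#14, crate#3, crate#4.
From those, crate#7, crate#12 — 5 in total.
No other element is forced above crate#1 by the given relations, so the count is 5.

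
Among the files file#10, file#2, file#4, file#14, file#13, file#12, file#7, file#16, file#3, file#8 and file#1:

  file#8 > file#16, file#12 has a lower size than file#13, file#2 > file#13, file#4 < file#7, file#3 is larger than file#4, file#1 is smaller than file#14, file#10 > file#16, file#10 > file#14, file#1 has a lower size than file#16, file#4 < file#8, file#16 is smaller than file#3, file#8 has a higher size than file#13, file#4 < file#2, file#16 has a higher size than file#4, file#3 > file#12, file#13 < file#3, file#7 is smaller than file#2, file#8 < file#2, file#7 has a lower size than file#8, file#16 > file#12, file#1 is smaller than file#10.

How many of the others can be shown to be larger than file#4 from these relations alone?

6

From file#4 the given relations immediately reach file#16, file#7, file#3, file#8, file#2.
From those, file#10 — 6 in total.
No other element is forced above file#4 by the given relations, so the count is 6.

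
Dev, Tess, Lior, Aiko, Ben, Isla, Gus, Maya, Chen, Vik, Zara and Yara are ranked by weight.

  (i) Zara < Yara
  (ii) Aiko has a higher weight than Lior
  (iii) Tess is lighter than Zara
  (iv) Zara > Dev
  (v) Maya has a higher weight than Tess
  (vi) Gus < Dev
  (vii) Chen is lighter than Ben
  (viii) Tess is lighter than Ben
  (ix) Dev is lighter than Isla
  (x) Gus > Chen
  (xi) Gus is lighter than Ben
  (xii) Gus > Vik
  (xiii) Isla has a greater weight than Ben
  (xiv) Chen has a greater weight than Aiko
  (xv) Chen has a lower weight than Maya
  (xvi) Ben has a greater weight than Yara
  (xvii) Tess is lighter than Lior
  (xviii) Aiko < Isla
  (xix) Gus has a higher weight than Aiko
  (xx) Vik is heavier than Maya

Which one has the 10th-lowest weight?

Yara

Chaining the given pairs: Tess < Lior < Aiko < Chen < Maya < Vik < Gus < Dev < Zara < Yara < Ben < Isla.
Counting 10 from the smallest end gives Yara.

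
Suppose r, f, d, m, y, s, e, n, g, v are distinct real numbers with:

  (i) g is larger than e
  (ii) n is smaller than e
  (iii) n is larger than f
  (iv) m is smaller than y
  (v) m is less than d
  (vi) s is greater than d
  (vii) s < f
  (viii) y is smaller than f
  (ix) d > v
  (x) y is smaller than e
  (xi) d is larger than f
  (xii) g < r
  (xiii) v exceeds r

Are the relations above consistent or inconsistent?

inconsistent

We have s < f stated directly, yet also f < n < e < g < r < v < d < s by chaining the others — so f < s. Contradiction.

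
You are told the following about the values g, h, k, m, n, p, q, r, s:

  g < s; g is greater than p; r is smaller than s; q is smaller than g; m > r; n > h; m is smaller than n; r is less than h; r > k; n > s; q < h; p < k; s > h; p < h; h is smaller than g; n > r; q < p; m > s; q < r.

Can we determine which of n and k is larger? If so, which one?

The relevant relations are k < r; r < h; h < g; g < s; s < m; m < n.
Together: k < r < h < g < s < m < n.
So n is larger.

n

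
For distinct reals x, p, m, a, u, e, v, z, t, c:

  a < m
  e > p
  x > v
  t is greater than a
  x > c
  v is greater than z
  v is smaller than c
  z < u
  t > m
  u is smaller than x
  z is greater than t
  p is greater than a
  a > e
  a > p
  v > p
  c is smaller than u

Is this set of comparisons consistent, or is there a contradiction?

We have a < p stated directly, yet also p < e < a by chaining the others — so p < a. Contradiction.

inconsistent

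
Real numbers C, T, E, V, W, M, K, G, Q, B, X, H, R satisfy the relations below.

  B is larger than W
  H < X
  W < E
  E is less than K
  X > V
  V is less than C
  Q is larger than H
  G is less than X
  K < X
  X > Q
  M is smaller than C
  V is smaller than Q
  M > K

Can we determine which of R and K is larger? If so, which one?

undetermined

Following every chain through R: nothing is chained to R.
K is not reached, and no chain runs the other way from K to R.
So the given relations leave the order of R and K undetermined.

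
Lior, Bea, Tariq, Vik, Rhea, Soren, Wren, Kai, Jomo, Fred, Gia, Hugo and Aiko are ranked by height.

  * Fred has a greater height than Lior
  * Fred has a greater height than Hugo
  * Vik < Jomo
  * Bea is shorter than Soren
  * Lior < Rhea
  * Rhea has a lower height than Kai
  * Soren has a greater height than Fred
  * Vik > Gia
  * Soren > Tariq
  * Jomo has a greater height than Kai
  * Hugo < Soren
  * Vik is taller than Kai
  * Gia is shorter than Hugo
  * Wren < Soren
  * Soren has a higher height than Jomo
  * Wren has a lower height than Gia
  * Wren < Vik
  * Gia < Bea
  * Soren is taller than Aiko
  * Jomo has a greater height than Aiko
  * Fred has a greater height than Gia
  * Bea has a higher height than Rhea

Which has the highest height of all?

Soren

Chaining downward from Soren: directly below it, Wren, Tariq, Hugo, Bea, Fred, Aiko, Jomo; then Lior, Rhea, Gia, Kai, Vik.
That covers every other element, and nothing is given above Soren, so Soren is the highest height.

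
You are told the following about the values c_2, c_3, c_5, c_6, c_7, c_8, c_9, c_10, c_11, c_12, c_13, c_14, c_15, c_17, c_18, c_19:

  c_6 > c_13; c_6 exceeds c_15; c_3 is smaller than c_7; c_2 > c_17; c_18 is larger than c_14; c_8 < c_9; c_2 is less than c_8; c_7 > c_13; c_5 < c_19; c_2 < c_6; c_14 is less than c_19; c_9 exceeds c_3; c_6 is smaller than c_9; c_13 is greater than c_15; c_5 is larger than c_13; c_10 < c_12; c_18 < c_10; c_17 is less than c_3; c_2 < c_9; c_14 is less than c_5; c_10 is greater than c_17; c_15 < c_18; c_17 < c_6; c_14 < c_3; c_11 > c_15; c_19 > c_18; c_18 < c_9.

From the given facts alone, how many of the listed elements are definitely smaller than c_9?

Directly below c_9: c_2, c_3, c_8, c_18, c_6.
One step further: c_17, c_14, c_15, c_13 (9 so far).
No other element is forced below c_9 by the given relations, so the count is 9.

9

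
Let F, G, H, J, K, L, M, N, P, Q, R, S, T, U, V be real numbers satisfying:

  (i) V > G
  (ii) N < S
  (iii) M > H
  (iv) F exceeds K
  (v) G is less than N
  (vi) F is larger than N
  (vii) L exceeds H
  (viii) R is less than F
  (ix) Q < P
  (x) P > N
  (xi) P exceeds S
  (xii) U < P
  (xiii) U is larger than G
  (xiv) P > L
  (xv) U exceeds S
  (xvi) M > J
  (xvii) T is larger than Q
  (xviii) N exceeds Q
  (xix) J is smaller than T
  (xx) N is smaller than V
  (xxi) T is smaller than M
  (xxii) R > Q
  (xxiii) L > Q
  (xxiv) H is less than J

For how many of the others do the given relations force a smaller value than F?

5

Directly below F: K, N, R.
One step further: G, Q (5 so far).
No other element is forced below F by the given relations, so the count is 5.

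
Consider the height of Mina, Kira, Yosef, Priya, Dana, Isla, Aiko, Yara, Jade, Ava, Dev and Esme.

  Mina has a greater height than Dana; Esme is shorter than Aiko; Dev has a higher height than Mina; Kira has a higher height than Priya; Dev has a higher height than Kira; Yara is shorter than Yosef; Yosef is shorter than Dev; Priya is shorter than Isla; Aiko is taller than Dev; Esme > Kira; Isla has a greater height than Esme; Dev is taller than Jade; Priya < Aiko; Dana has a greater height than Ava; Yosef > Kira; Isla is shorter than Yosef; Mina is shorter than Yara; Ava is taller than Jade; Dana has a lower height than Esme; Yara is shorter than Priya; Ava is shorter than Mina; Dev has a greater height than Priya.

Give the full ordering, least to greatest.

The consecutive links are each given: Jade < Ava; Ava < Dana; Dana < Mina; Mina < Yara; Yara < Priya; Priya < Kira; Kira < Esme; Esme < Isla; Isla < Yosef; Yosef < Dev; Dev < Aiko.

Jade < Ava < Dana < Mina < Yara < Priya < Kira < Esme < Isla < Yosef < Dev < Aiko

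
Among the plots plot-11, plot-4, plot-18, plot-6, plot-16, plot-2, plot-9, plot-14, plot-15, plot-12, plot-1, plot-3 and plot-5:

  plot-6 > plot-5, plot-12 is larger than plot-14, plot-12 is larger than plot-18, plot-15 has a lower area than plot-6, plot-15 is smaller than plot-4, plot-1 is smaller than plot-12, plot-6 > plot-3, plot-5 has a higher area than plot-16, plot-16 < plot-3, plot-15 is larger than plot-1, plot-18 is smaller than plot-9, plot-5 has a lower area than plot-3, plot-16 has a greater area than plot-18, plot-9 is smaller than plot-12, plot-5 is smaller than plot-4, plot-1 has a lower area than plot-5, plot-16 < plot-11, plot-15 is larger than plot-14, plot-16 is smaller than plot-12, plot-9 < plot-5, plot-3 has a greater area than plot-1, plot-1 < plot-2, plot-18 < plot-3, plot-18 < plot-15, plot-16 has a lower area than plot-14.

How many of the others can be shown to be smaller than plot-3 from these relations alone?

5

Directly below plot-3: plot-18, plot-16, plot-1, plot-5.
One step further: plot-9 (5 so far).
Nothing else is reachable below plot-3; 5 in all.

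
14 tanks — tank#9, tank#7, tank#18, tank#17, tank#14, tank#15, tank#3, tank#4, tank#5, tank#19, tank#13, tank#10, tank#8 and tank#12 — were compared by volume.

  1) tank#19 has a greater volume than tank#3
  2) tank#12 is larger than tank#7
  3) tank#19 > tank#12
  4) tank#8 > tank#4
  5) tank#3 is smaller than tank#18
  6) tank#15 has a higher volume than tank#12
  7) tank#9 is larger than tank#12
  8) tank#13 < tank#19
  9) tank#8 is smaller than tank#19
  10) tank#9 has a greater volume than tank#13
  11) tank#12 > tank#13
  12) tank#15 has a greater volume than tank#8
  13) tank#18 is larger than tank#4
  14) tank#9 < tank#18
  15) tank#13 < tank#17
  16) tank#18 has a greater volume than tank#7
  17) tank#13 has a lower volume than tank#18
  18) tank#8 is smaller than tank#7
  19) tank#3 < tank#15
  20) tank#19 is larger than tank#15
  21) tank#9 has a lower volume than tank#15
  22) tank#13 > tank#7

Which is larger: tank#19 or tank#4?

tank#19

tank#4 < tank#8 < tank#7 < tank#13 < tank#12 < tank#9 < tank#15 < tank#19, by transitivity through tank#8, tank#7, tank#13, tank#12, tank#9, tank#15.
So tank#4 < tank#19; tank#19 is the larger of the two.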